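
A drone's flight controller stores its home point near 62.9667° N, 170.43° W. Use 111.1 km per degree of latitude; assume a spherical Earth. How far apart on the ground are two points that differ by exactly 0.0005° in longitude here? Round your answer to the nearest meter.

At 62.9667° a degree of longitude is 111100 × cos 62.9667° ≈ 50495.9 m, so 0.0005° corresponds to 25.2479 m.

25 meters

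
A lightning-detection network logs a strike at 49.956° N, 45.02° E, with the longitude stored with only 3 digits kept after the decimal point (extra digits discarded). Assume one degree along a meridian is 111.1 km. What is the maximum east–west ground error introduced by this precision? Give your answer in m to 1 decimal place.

Truncating at 3 decimal places can drop up to a full unit in the last place, so the longitude may be off by as much as 0.001°.
One degree of longitude at 49.956° is 111100 × cos 49.956° ≈ 111100 × 0.6434 = 71479 m.
Maximum E–W displacement: 0.001 × 71479 = 71.479 m.

71.5 m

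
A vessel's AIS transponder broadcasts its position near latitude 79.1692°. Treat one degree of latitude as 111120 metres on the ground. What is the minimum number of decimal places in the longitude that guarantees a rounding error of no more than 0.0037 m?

7 decimal places

At 79.1692° one degree of longitude covers 111120 × cos 79.1692° ≈ 111120 × 0.1879 ≈ 20880.5 m.
Rounding to N decimal places gives at most 0.5 × 10⁻ᴺ degrees of error, i.e. 0.5 × 10⁻ᴺ × 20880.5 m.
Setting 10440.2 × 10⁻ᴺ ≤ 0.0037 gives 10ᴺ ≥ 2.822e+06, i.e. N ≥ 6.45.
At 6 places the error can reach 0.0104 m, but 7 places keeps it to 0.00104 m.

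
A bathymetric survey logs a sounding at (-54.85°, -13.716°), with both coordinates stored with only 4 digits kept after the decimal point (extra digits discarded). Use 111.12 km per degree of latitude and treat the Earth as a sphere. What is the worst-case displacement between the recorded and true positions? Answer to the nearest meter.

13 meters

Truncating at 4 decimal places can drop up to a full unit in the last place, so each coordinate may be off by as much as 0.0001°.
North–south component: 0.0001° × 111120 = 11.112 m.
E–W at 54.85°: 0.0001° × 111120 × cos 54.85° = 0.0001 × 111120 × 0.5757 ≈ 6.39739 m.
Combining orthogonally: (11.112² + 6.39739²)^½ ≈ 12.822 m.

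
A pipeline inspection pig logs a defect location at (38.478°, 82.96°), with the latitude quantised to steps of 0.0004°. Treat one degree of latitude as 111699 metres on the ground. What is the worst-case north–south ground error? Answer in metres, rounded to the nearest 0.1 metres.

22.3 metres

With a 0.0004° grid the true value lies within half a step, ±0.0004°/2 = ±0.0002°, of the stored one.
Along the meridian that is 0.0002° × 111699 m/° = 22.3398 m.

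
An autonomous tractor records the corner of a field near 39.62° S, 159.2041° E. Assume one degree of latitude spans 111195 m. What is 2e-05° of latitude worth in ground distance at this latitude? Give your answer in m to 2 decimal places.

2e-05° × 111195 m/° = 2.2239 m.

2.22 m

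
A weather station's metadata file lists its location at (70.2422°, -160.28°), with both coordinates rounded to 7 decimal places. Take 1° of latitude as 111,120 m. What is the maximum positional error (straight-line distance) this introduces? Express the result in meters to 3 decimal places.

0.006 meters

Rounding to 7 decimal places leaves each coordinate within ±5e-08° of the true value.
North–south component: 5e-08° × 111120 = 0.005556 m.
Longitude error → 5e-08 × 111120 × cos 70.2422° = 5e-08 × 111120 × 0.3380 ≈ 0.00187818 m.
The two errors are perpendicular, so the maximum displacement is √(0.005556² + 0.00187818²) ≈ 0.00586487 m.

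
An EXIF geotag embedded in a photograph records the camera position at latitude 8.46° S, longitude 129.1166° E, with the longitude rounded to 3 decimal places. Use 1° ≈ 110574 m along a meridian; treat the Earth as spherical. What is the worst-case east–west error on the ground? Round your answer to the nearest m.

Rounding to 3 decimal places leaves the longitude within ±0.0005° of the true value.
At latitude 8.46° a degree of longitude spans 110574 m × cos 8.46° = 110574 × 0.9891 ≈ 109371 m.
So at most 0.0005° × 109371 ≈ 54.6854 m east–west.

55 m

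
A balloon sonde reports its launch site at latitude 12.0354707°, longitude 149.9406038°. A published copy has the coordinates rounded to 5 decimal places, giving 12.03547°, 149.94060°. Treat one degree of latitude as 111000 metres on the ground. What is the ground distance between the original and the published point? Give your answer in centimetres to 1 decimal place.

42.0 centimetres

The latitude changed by +0.0000007° and the longitude by +0.0000038°.
N–S: 0.0000007° × 111000 m/° = 0.0777 m.
E–W at 12.0355°: 0.0000038° × 111000 × cos 12.0355° = 0.0000038 × 111000 × 0.9780 ≈ 0.412528 m.
Hypotenuse of the two orthogonal shifts: √(0.0777² + 0.412528²) = 0.419782 m.
That is 0.419782 m = 41.978 cm.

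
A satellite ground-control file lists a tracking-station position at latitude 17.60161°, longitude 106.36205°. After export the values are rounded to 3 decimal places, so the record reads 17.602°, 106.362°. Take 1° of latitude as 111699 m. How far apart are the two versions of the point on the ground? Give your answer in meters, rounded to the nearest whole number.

Δlat = 17.60161 − 17.602 = -0.00039°; Δlon = 106.36205 − 106.362 = +0.00005°.
N–S: -0.00039° × 111699 m/° = -43.5626 m.
East–west at this latitude: 0.00005° × 111699 × cos 17.602° ≈ 0.00005 × 106469 = 5.32346 m.
Hypotenuse of the two orthogonal shifts: √(43.5626² + 5.32346²) = 43.8867 m.

44 meters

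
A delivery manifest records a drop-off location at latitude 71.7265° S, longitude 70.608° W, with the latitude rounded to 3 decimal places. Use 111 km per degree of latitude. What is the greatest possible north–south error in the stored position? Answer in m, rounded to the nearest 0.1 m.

55.5 m

Rounding to 3 decimal places leaves the latitude within ±0.0005° of the true value.
So the N–S error is at most 0.0005 × 111000 = 55.5 m.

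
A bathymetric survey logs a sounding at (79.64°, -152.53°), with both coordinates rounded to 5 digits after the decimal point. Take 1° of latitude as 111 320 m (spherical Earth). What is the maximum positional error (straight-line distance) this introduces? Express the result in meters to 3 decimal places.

Rounding to 5 decimal places leaves each coordinate within ±5e-06° of the true value.
N–S: 5e-06° × 111320 m/° = 0.5566 m.
Longitude error → 5e-06 × 111320 × cos 79.64° = 5e-06 × 111320 × 0.1798 ≈ 0.100095 m.
Worst case both components are at the extreme and orthogonal: √(0.5566² + 0.100095²) ≈ 0.565529 m.

0.566 meters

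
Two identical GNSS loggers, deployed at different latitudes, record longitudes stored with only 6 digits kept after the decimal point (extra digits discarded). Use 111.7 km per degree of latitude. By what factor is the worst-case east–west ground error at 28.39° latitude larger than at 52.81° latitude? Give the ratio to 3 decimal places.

Truncating at 6 decimal places can drop up to a full unit in the last place, so the longitude may be off by as much as 1e-06°.
At 28.39°: 1e-06° × 111700 × cos 28.39° = 1e-06 × 111700 × 0.8797 ≈ 0.098266 m.
At 52.81°: 1e-06° × 111700 × cos 52.81° = 1e-06 × 111700 × 0.6045 ≈ 0.067518 m.
The ratio reduces to cos 28.39° / cos 52.81° = 0.8797/0.6045 ≈ 1.4554.

1.455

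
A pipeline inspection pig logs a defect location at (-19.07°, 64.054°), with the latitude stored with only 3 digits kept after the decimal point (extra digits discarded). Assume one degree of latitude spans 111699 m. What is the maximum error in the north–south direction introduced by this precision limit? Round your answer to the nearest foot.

366 feet

Truncating at 3 decimal places can drop up to a full unit in the last place, so the latitude may be off by as much as 0.001°.
Along the meridian that is 0.001° × 111699 m/° = 111.699 m.
In feet: 111.699 m ÷ 0.3048 ≈ 366.47 ft.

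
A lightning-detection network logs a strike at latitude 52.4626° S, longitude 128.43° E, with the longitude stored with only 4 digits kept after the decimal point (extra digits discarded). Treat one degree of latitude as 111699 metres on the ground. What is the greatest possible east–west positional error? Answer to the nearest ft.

22 ft

Truncating at 4 decimal places can drop up to a full unit in the last place, so the longitude may be off by as much as 0.0001°.
One degree of longitude at 52.4626° is 111699 × cos 52.4626° ≈ 111699 × 0.6093 = 68055.9 m.
East–west error: 0.0001° × 68055.9 m/° ≈ 6.80559 m.
In feet: 6.80559 m ÷ 0.3048 ≈ 22.328 ft.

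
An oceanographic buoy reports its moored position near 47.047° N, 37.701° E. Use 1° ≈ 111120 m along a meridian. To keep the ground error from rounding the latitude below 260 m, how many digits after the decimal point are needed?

One degree of latitude covers 111120 m.
Rounding to N decimal places gives at most 0.5 × 10⁻ᴺ degrees of error, i.e. 0.5 × 10⁻ᴺ × 111120 m.
Need 0.5 × 111120 × 10⁻ᴺ ≤ 260 → 10⁻ᴺ ≤ 4.680e-03, so N ≥ 2.33.
At 2 places the error can reach 556 m, but 3 places keeps it to 55.6 m.

3 decimal places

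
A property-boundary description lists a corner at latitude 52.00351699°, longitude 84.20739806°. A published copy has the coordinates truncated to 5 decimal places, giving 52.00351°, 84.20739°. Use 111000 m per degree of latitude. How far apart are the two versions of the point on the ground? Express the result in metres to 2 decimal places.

0.95 metres

The latitude changed by +0.00000699° and the longitude by +0.00000806°.
N–S: 0.00000699° × 111000 m/° = 0.77589 m.
East–west at this latitude: 0.00000806° × 111000 × cos 52.0035° ≈ 0.00000806 × 68333.1 = 0.550765 m.
Hypotenuse of the two orthogonal shifts: √(0.77589² + 0.550765²) = 0.951497 m.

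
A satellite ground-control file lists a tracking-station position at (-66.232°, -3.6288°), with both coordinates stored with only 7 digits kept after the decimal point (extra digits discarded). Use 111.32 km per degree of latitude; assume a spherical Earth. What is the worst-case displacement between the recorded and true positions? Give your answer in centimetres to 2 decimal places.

Truncating at 7 decimal places can drop up to a full unit in the last place, so each coordinate may be off by as much as 1e-07°.
North–south component: 1e-07° × 111320 = 0.011132 m.
East–west component at 66.232°: 1e-07° × 111320 × cos 66.232° ≈ 1e-07 × 44865.8 ≈ 0.00448658 m.
The two errors are perpendicular, so the maximum displacement is √(0.011132² + 0.00448658²) ≈ 0.0120021 m.
That is 0.0120021 m = 1.2002 cm.

1.20 centimetres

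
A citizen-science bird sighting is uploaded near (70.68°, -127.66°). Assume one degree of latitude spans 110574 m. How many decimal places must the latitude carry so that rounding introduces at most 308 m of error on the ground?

One degree of latitude covers 110574 m.
With N decimal places the half-ulp bound is 0.5·10⁻ᴺ°, or 0.5·10⁻ᴺ × 110574 m on the ground.
Need 0.5 × 110574 × 10⁻ᴺ ≤ 308 → 10⁻ᴺ ≤ 5.571e-03, so N ≥ 2.25.
So 3 decimal places suffice (55.3 m); 2 would allow up to 553 m.

3 decimal places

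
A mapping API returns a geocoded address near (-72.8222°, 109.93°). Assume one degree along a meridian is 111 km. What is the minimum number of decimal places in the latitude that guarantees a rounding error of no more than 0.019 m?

One degree of latitude covers 111000 m.
With N decimal places the half-ulp bound is 0.5·10⁻ᴺ°, or 0.5·10⁻ᴺ × 111000 m on the ground.
Need 0.5 × 111000 × 10⁻ᴺ ≤ 0.019 → 10⁻ᴺ ≤ 3.423e-07, so N ≥ 6.47.
N = 6 would give 0.0555 m (too coarse); N = 7 gives 0.00555 m ≤ 0.019 m.

7 decimal places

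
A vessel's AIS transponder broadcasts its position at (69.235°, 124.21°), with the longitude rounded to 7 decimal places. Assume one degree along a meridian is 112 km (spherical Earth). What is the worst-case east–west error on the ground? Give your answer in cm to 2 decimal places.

0.20 cm

Rounding to 7 decimal places leaves the longitude within ±5e-08° of the true value.
At latitude 69.235° a degree of longitude spans 112000 m × cos 69.235° = 112000 × 0.3545 ≈ 39708 m.
Maximum E–W displacement: 5e-08 × 39708 = 0.0019854 m.
That is 0.0019854 m = 0.19854 cm.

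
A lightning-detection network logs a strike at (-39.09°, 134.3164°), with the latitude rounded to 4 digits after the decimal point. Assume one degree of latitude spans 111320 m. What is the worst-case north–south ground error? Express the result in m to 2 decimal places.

5.57 m

Rounding to 4 decimal places leaves the latitude within ±5e-05° of the true value.
So the N–S error is at most 5e-05 × 111320 = 5.566 m.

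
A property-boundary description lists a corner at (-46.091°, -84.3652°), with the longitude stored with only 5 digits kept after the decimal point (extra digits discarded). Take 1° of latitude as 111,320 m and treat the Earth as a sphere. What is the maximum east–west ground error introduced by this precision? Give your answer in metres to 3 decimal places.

0.772 metres

Truncating at 5 decimal places can drop up to a full unit in the last place, so the longitude may be off by as much as 1e-05°.
At latitude 46.091° a degree of longitude spans 111320 m × cos 46.091° = 111320 × 0.6935 ≈ 77202.1 m.
So at most 1e-05° × 77202.1 ≈ 0.772021 m east–west.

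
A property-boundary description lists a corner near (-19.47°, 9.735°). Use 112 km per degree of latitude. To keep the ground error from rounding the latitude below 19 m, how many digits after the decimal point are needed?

One degree of latitude covers 112000 m.
With N decimal places the half-ulp bound is 0.5·10⁻ᴺ°, or 0.5·10⁻ᴺ × 112000 m on the ground.
Setting 56000 × 10⁻ᴺ ≤ 19 gives 10ᴺ ≥ 2947, i.e. N ≥ 3.47.
So 4 decimal places suffice (5.6 m); 3 would allow up to 56 m.

4 decimal places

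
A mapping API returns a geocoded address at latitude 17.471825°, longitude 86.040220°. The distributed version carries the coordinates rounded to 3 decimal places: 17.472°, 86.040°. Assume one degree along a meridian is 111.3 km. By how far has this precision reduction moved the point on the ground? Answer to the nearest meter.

30 meters

The latitude changed by -0.000175° and the longitude by +0.000220°.
North–south shift: -0.000175 × 111300 = -19.4775 m.
East–west at this latitude: 0.000220° × 111300 × cos 17.472° ≈ 0.000220 × 106165 = 23.3563 m.
Combined displacement = (19.4775² + 23.3563²)^½ ≈ 30.412 m.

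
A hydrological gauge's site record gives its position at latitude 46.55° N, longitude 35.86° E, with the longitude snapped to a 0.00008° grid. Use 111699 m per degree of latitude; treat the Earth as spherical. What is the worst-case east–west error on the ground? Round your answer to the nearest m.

3 m

With a 0.00008° grid the true value lies within half a step, ±0.00008°/2 = ±4e-05°, of the stored one.
Parallels shrink by cos φ, so at 46.55° a degree of longitude is 111699 × 0.6877 ≈ 76817.8 m.
East–west error: 4e-05° × 76817.8 m/° ≈ 3.07271 m.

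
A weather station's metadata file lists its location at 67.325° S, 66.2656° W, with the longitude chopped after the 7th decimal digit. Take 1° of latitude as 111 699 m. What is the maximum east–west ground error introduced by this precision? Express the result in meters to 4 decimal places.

0.0043 meters

Truncating at 7 decimal places can drop up to a full unit in the last place, so the longitude may be off by as much as 1e-07°.
Parallels shrink by cos φ, so at 67.325° a degree of longitude is 111699 × 0.3855 ≈ 43060.4 m.
East–west error: 1e-07° × 43060.4 m/° ≈ 0.00430604 m.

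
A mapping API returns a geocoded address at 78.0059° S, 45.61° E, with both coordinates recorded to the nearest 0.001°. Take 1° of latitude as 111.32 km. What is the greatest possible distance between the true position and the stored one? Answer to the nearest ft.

187 ft

Rounding to 3 decimal places leaves each coordinate within ±0.0005° of the true value.
N–S: 0.0005° × 111320 m/° = 55.66 m.
Longitude error → 0.0005 × 111320 × cos 78.0059° = 0.0005 × 111320 × 0.2078 ≈ 11.5668 m.
Combining orthogonally: (55.66² + 11.5668²)^½ ≈ 56.8491 m.
Converting: 56.8491 m × 3.2808 ft/m ≈ 186.51 ft.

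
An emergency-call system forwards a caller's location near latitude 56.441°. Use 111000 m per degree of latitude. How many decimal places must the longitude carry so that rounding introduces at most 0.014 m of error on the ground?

7 decimal places

At 56.441° one degree of longitude covers 111000 × cos 56.441° ≈ 111000 × 0.5528 ≈ 61360.3 m.
N decimal places → at most half a unit in the last place, 0.5 × 10⁻ᴺ° = 61360.3/2 × 10⁻ᴺ m.
Need 0.5 × 61360.3 × 10⁻ᴺ ≤ 0.014 → 10⁻ᴺ ≤ 4.563e-07, so N ≥ 6.34.
N = 6 would give 0.0307 m (too coarse); N = 7 gives 0.00307 m ≤ 0.014 m.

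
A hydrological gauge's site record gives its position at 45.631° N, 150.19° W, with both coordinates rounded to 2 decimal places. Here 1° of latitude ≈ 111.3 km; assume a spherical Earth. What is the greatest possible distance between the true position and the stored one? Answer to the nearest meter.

679 meters

Rounding to 2 decimal places leaves each coordinate within ±0.005° of the true value.
N–S: 0.005° × 111300 m/° = 556.5 m.
East–west component at 45.631°: 0.005° × 111300 × cos 45.631° ≈ 0.005 × 77829.5 ≈ 389.147 m.
Combining orthogonally: (556.5² + 389.147²)^½ ≈ 679.064 m.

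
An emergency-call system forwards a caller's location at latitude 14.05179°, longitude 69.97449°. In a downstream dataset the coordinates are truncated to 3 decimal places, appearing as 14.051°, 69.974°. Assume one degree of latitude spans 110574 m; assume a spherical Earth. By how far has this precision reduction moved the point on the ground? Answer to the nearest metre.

Δlat = 14.05179 − 14.051 = +0.00079°; Δlon = 69.97449 − 69.974 = +0.00049°.
N–S: 0.00079° × 110574 m/° = 87.3535 m.
East–west at this latitude: 0.00049° × 110574 × cos 14.051° ≈ 0.00049 × 107266 = 52.5602 m.
Combined displacement = (87.3535² + 52.5602²)^½ ≈ 101.947 m.

102 metres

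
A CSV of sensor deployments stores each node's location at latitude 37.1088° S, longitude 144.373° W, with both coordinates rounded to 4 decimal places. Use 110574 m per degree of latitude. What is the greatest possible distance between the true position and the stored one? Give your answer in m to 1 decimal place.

Rounding to 4 decimal places leaves each coordinate within ±5e-05° of the true value.
Latitude error → 5e-05 × 110574 = 5.5287 m along the meridian.
East–west component at 37.1088°: 5e-05° × 110574 × cos 37.1088° ≈ 5e-05 × 88181.8 ≈ 4.40909 m.
The two errors are perpendicular, so the maximum displacement is √(5.5287² + 4.40909²) ≈ 7.07153 m.

7.1 m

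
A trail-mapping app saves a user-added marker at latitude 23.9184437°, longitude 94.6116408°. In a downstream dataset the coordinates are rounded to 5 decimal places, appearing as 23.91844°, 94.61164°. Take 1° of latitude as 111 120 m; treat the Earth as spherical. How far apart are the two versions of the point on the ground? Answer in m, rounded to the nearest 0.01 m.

0.42 m

Δlat = 23.9184437 − 23.91844 = +0.0000037°; Δlon = 94.6116408 − 94.61164 = +0.0000008°.
North–south shift: 0.0000037 × 111120 = 0.411144 m.
East–west at this latitude: 0.0000008° × 111120 × cos 23.9184° ≈ 0.0000008 × 101577 = 0.0812619 m.
Combined displacement = (0.411144² + 0.0812619²)^½ ≈ 0.419098 m.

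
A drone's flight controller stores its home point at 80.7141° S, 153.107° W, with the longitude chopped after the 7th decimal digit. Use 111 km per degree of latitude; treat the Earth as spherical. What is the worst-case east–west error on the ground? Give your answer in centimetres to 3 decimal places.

0.179 centimetres

Truncating at 7 decimal places can drop up to a full unit in the last place, so the longitude may be off by as much as 1e-07°.
Parallels shrink by cos φ, so at 80.7141° a degree of longitude is 111000 × 0.1614 ≈ 17911.1 m.
East–west error: 1e-07° × 17911.1 m/° ≈ 0.00179111 m.
That is 0.00179111 m = 0.17911 cm.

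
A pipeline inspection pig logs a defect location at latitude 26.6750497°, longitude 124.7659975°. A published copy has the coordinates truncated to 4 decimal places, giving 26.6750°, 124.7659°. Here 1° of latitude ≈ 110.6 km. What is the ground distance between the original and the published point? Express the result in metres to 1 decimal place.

Δlat = 26.6750497 − 26.6750 = +0.0000497°; Δlon = 124.7659975 − 124.7659 = +0.0000975°.
North–south shift: 0.0000497 × 110600 = 5.49682 m.
East–west at this latitude: 0.0000975° × 110600 × cos 26.675° ≈ 0.0000975 × 98828.5 = 9.63578 m.
Combined displacement = (5.49682² + 9.63578²)^½ ≈ 11.0934 m.

11.1 metres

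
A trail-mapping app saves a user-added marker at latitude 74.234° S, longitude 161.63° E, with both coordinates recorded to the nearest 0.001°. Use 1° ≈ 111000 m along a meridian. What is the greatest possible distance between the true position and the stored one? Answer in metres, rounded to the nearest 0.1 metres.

57.5 metres

Rounding to 3 decimal places leaves each coordinate within ±0.0005° of the true value.
Latitude error → 0.0005 × 111000 = 55.5 m along the meridian.
East–west component at 74.234°: 0.0005° × 111000 × cos 74.234° ≈ 0.0005 × 30159.7 ≈ 15.0799 m.
Combining orthogonally: (55.5² + 15.0799²)^½ ≈ 57.5122 m.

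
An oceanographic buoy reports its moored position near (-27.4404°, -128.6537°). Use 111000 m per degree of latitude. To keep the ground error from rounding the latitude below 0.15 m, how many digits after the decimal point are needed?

6 decimal places

One degree of latitude covers 111000 m.
With N decimal places the half-ulp bound is 0.5·10⁻ᴺ°, or 0.5·10⁻ᴺ × 111000 m on the ground.
Need 0.5 × 111000 × 10⁻ᴺ ≤ 0.15 → 10⁻ᴺ ≤ 2.703e-06, so N ≥ 5.57.
So 6 decimal places suffice (0.0555 m); 5 would allow up to 0.555 m.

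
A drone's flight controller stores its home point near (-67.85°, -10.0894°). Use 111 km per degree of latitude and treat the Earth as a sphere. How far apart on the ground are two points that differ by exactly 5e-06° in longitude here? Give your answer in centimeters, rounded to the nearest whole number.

At 67.85° a degree of longitude is 111000 × cos 67.85° ≈ 41850.6 m, so 5e-06° corresponds to 0.209253 m.
That is 0.209253 m = 20.925 cm.

21 centimeters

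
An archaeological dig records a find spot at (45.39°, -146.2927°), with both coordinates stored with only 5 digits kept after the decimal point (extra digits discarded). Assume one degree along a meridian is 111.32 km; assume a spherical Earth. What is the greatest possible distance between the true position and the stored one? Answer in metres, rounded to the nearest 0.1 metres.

1.4 metres

Truncating at 5 decimal places can drop up to a full unit in the last place, so each coordinate may be off by as much as 1e-05°.
North–south component: 1e-05° × 111320 = 1.1132 m.
Longitude error → 1e-05 × 111320 × cos 45.39° = 1e-05 × 111320 × 0.7023 ≈ 0.781775 m.
Combining orthogonally: (1.1132² + 0.781775²)^½ ≈ 1.36029 m.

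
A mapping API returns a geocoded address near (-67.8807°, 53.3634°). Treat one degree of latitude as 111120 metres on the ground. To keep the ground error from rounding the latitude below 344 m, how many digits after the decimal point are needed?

One degree of latitude covers 111120 m.
Rounding to N decimal places gives at most 0.5 × 10⁻ᴺ degrees of error, i.e. 0.5 × 10⁻ᴺ × 111120 m.
Setting 55560 × 10⁻ᴺ ≤ 344 gives 10ᴺ ≥ 161.5, i.e. N ≥ 2.21.
N = 2 would give 556 m (too coarse); N = 3 gives 55.6 m ≤ 344 m.

3 decimal places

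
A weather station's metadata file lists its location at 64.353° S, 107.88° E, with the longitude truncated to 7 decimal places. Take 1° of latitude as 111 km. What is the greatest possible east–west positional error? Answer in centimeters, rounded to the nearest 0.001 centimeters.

0.480 centimeters

Truncating at 7 decimal places can drop up to a full unit in the last place, so the longitude may be off by as much as 1e-07°.
One degree of longitude at 64.353° is 111000 × cos 64.353° ≈ 111000 × 0.4328 = 48043.6 m.
Maximum E–W displacement: 1e-07 × 48043.6 = 0.00480436 m.
That is 0.00480436 m = 0.48044 cm.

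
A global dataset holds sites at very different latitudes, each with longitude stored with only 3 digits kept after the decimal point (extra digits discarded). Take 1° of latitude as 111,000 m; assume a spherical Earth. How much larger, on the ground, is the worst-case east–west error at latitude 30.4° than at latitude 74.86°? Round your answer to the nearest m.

67 m

Truncating at 3 decimal places can drop up to a full unit in the last place, so the longitude may be off by as much as 0.001°.
Error at 30.4° = 0.001° × 111000 × cos 30.4° ≈ 111 × 0.8625 = 95.739 m.
At 74.86°: 0.001° × 111000 × cos 74.86° = 0.001 × 111000 × 0.2612 ≈ 28.991 m.
So the lower-latitude error exceeds the higher by 95.739 − 28.991 = 66.748 m.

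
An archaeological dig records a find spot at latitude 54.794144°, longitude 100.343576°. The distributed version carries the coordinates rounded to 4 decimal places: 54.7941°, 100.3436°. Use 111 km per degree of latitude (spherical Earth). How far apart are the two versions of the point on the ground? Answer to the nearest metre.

The latitude changed by +0.000044° and the longitude by -0.000024°.
North–south shift: 0.000044 × 111000 = 4.884 m.
E–W at 54.7941°: -0.000024° × 111000 × cos 54.7941° = -0.000024 × 111000 × 0.5765 ≈ -1.53584 m.
Distance: √(4.884² + 1.53584²) ≈ 5.11979 m.

5 metres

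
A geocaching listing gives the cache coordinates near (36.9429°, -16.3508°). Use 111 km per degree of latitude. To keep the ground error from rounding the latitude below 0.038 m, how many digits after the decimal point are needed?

One degree of latitude covers 111000 m.
With N decimal places the half-ulp bound is 0.5·10⁻ᴺ°, or 0.5·10⁻ᴺ × 111000 m on the ground.
Setting 55500 × 10⁻ᴺ ≤ 0.038 gives 10ᴺ ≥ 1.461e+06, i.e. N ≥ 6.16.
N = 6 would give 0.0555 m (too coarse); N = 7 gives 0.00555 m ≤ 0.038 m.

7 decimal places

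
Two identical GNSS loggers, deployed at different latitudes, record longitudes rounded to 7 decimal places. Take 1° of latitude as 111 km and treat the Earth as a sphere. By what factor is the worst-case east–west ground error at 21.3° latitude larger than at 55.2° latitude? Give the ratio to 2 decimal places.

1.63

Rounding to 7 decimal places leaves the longitude within ±5e-08° of the true value.
At 21.3°: 5e-08° × 111000 × cos 21.3° = 5e-08 × 111000 × 0.9317 ≈ 0.0051709 m.
Error at 55.2° = 5e-08° × 111000 × cos 55.2° ≈ 0.00555 × 0.5707 = 0.0031675 m.
The ratio reduces to cos 21.3° / cos 55.2° = 0.9317/0.5707 ≈ 1.6325.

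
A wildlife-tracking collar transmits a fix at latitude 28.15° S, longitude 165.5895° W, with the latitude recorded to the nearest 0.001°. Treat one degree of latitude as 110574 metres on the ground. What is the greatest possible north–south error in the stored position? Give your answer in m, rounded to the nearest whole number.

55 m

Rounding to 3 decimal places leaves the latitude within ±0.0005° of the true value.
Along the meridian that is 0.0005° × 110574 m/° = 55.287 m.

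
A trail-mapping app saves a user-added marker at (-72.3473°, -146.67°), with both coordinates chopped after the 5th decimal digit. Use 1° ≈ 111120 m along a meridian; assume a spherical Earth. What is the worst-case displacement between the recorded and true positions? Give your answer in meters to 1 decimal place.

Truncating at 5 decimal places can drop up to a full unit in the last place, so each coordinate may be off by as much as 1e-05°.
Latitude error → 1e-05 × 111120 = 1.1112 m along the meridian.
E–W at 72.3473°: 1e-05° × 111120 × cos 72.3473° = 1e-05 × 111120 × 0.3032 ≈ 0.336968 m.
Worst case both components are at the extreme and orthogonal: √(1.1112² + 0.336968²) ≈ 1.16117 m.

1.2 meters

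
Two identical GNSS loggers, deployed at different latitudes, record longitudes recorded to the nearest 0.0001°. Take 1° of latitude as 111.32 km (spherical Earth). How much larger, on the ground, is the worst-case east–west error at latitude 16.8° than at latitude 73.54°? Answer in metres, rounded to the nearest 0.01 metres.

Rounding to 4 decimal places leaves the longitude within ±5e-05° of the true value.
At 16.8°: 5e-05° × 111320 × cos 16.8° = 5e-05 × 111320 × 0.9573 ≈ 5.3284 m.
Error at 73.54° = 5e-05° × 111320 × cos 73.54° ≈ 5.566 × 0.2833 = 1.5771 m.
So the lower-latitude error exceeds the higher by 5.3284 − 1.5771 = 3.7513 m.

3.75 metres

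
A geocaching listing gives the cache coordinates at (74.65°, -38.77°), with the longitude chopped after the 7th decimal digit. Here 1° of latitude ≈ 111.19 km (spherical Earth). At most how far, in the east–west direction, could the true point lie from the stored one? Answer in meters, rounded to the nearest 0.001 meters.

0.003 meters

Truncating at 7 decimal places can drop up to a full unit in the last place, so the longitude may be off by as much as 1e-07°.
Parallels shrink by cos φ, so at 74.65° a degree of longitude is 111190 × 0.2647 ≈ 29433.6 m.
Maximum E–W displacement: 1e-07 × 29433.6 = 0.00294336 m.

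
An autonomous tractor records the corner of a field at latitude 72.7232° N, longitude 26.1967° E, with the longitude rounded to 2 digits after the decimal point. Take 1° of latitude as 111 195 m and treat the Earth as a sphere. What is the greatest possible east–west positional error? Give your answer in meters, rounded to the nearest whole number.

Rounding to 2 decimal places leaves the longitude within ±0.005° of the true value.
One degree of longitude at 72.7232° is 111195 × cos 72.7232° ≈ 111195 × 0.2970 = 33023.6 m.
Maximum E–W displacement: 0.005 × 33023.6 = 165.118 m.

165 meters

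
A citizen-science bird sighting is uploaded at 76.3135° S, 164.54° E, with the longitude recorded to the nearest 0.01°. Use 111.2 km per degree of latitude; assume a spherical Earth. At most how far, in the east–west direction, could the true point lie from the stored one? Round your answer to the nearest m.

Rounding to 2 decimal places leaves the longitude within ±0.005° of the true value.
At latitude 76.3135° a degree of longitude spans 111200 m × cos 76.3135° = 111200 × 0.2366 ≈ 26310.9 m.
East–west error: 0.005° × 26310.9 m/° ≈ 131.555 m.

132 m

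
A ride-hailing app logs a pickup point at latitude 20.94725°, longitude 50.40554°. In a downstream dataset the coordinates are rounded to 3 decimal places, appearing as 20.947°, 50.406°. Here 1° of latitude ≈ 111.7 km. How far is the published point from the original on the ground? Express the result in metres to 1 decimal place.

55.5 metres

The latitude changed by +0.00025° and the longitude by -0.00046°.
North–south shift: 0.00025 × 111700 = 27.925 m.
E–W at 20.947°: -0.00046° × 111700 × cos 20.947° = -0.00046 × 111700 × 0.9339 ≈ -47.9862 m.
Hypotenuse of the two orthogonal shifts: √(27.925² + 47.9862²) = 55.5201 m.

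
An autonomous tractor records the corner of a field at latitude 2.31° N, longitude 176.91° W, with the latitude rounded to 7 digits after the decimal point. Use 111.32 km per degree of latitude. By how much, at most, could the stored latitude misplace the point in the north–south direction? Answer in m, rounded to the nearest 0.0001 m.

0.0056 m

Rounding to 7 decimal places leaves the latitude within ±5e-08° of the true value.
North–south distance: 5e-08° × 111320 m/° = 0.005566 m.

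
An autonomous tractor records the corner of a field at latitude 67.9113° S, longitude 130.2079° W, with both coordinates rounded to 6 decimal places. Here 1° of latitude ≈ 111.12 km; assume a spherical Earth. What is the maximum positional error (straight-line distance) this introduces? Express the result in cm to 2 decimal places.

Rounding to 6 decimal places leaves each coordinate within ±5e-07° of the true value.
North–south component: 5e-07° × 111120 = 0.05556 m.
Longitude error → 5e-07 × 111120 × cos 67.9113° = 5e-07 × 111120 × 0.3760 ≈ 0.0208929 m.
Worst case both components are at the extreme and orthogonal: √(0.05556² + 0.0208929²) ≈ 0.0593584 m.
That is 0.0593584 m = 5.9358 cm.

5.94 cm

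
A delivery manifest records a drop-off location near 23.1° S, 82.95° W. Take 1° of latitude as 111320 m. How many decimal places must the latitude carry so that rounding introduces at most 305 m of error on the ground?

3 decimal places

One degree of latitude covers 111320 m.
N decimal places → at most half a unit in the last place, 0.5 × 10⁻ᴺ° = 111320/2 × 10⁻ᴺ m.
Setting 55660 × 10⁻ᴺ ≤ 305 gives 10ᴺ ≥ 182.5, i.e. N ≥ 2.26.
At 2 places the error can reach 557 m, but 3 places keeps it to 55.7 m.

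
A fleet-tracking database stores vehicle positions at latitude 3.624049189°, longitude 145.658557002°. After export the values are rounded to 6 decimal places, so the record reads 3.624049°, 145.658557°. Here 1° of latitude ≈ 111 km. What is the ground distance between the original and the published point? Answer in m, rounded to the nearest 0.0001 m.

0.0210 m

The latitude changed by +0.000000189° and the longitude by +0.000000002°.
N–S: 0.000000189° × 111000 m/° = 0.020979 m.
East–west at this latitude: 0.000000002° × 111000 × cos 3.62405° ≈ 0.000000002 × 110778 = 0.000221557 m.
Distance: √(0.020979² + 0.000221557²) ≈ 0.0209802 m.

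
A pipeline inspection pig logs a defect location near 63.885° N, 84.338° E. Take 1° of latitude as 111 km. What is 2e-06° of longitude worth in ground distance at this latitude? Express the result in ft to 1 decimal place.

0.3 ft

At 63.885° a degree of longitude is 111000 × cos 63.885° ≈ 48859.3 m, so 2e-06° corresponds to 0.0977187 m.
In feet: 0.0977187 m ÷ 0.3048 ≈ 0.3206 ft.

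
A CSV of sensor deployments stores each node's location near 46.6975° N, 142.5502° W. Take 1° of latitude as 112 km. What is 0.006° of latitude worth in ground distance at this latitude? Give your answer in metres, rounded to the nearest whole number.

672 metres

0.006° × 112000 m/° = 672 m.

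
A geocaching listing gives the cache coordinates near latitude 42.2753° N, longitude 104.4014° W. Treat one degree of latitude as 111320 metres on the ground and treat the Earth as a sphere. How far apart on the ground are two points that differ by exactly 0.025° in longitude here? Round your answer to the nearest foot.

0.025° of longitude at 42.2753° is 0.025 × 111320 × cos 42.2753° ≈ 0.025 × 82368 = 2059.2 m.
In feet: 2059.2 m ÷ 0.3048 ≈ 6755.9 ft.

6756 feet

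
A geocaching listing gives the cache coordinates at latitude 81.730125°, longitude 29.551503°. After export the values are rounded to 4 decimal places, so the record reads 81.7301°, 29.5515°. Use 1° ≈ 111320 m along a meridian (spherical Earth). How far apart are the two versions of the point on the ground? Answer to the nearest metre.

3 metres

Δlat = 81.730125 − 81.7301 = +0.000025°; Δlon = 29.551503 − 29.5515 = +0.000003°.
North–south shift: 0.000025 × 111320 = 2.783 m.
East–west at this latitude: 0.000003° × 111320 × cos 81.7301° ≈ 0.000003 × 16011.9 = 0.0480356 m.
Hypotenuse of the two orthogonal shifts: √(2.783² + 0.0480356²) = 2.78341 m.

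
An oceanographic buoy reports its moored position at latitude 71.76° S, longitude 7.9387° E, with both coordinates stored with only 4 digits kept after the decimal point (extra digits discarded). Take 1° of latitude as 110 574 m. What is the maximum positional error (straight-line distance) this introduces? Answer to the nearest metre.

12 metres

Truncating at 4 decimal places can drop up to a full unit in the last place, so each coordinate may be off by as much as 0.0001°.
Latitude error → 0.0001 × 110574 = 11.0574 m along the meridian.
E–W at 71.76°: 0.0001° × 110574 × cos 71.76° = 0.0001 × 110574 × 0.3130 ≈ 3.46094 m.
The two errors are perpendicular, so the maximum displacement is √(11.0574² + 3.46094²) ≈ 11.5864 m.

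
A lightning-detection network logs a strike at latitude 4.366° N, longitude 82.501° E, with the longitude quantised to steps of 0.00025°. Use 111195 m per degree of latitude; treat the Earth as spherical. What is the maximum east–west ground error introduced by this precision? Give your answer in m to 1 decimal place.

13.9 m

With a 0.00025° grid the true value lies within half a step, ±0.00025°/2 = ±0.000125°, of the stored one.
At latitude 4.366° a degree of longitude spans 111195 m × cos 4.366° = 111195 × 0.9971 ≈ 110872 m.
So at most 0.000125° × 110872 ≈ 13.859 m east–west.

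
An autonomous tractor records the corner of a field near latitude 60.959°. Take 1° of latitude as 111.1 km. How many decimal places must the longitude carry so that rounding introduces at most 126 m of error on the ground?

At 60.959° one degree of longitude covers 111100 × cos 60.959° ≈ 111100 × 0.4854 ≈ 53931.9 m.
With N decimal places the half-ulp bound is 0.5·10⁻ᴺ°, or 0.5·10⁻ᴺ × 53931.9 m on the ground.
Setting 26965.9 × 10⁻ᴺ ≤ 126 gives 10ᴺ ≥ 214, i.e. N ≥ 2.33.
N = 2 would give 270 m (too coarse); N = 3 gives 27 m ≤ 126 m.

3 decimal places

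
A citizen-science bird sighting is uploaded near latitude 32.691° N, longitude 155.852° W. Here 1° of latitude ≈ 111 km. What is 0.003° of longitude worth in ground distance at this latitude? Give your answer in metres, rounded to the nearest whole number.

280 metres

0.003° of longitude at 32.691° is 0.003 × 111000 × cos 32.691° ≈ 0.003 × 93417.1 = 280.251 m.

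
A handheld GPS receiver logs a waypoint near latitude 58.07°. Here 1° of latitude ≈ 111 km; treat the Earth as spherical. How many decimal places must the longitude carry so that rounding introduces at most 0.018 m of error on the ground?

7 decimal places

At 58.07° one degree of longitude covers 111000 × cos 58.07° ≈ 111000 × 0.5289 ≈ 58706 m.
Rounding to N decimal places gives at most 0.5 × 10⁻ᴺ degrees of error, i.e. 0.5 × 10⁻ᴺ × 58706 m.
Setting 29353 × 10⁻ᴺ ≤ 0.018 gives 10ᴺ ≥ 1.631e+06, i.e. N ≥ 6.21.
At 6 places the error can reach 0.0294 m, but 7 places keeps it to 0.00294 m.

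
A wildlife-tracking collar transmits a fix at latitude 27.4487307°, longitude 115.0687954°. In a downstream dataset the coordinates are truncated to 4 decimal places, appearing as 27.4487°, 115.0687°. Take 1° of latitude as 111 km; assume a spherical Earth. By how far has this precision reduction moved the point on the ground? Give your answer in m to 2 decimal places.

10.00 m

The latitude changed by +0.0000307° and the longitude by +0.0000954°.
N–S: 0.0000307° × 111000 m/° = 3.4077 m.
E–W at 27.4487°: 0.0000954° × 111000 × cos 27.4487° = 0.0000954 × 111000 × 0.8874 ≈ 9.39729 m.
Distance: √(3.4077² + 9.39729²) ≈ 9.99607 m.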